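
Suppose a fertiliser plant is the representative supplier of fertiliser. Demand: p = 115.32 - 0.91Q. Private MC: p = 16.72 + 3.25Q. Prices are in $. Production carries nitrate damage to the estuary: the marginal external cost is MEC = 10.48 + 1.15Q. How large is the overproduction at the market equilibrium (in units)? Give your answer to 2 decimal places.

7.11 units

Market equilibrium (private): 16.72 + 3.25Q = 115.32 - 0.91Q → Q_m = 23.7019.
Social marginal cost = private MC + MEC = 27.20 + 4.40Q.
Set SMC = demand: 27.20 + 4.40Q = 115.32 - 0.91Q → Q* = 16.5951.
Gap = |23.7019 − 16.5951| = 7.1068.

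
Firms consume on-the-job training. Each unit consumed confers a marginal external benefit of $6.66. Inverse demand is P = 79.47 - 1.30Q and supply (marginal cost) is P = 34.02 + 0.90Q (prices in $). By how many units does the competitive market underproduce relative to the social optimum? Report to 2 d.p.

Market equilibrium (private): 34.02 + 0.90Q = 79.47 - 1.30Q → Q_m = 20.6591.
Social marginal benefit = demand + MEB = 86.13 - 1.30Q.
Set SMB = MC: 86.13 - 1.30Q = 34.02 + 0.90Q → Q* = 23.6864.
Gap = |20.6591 − 23.6864| = 3.0273.

3.03 units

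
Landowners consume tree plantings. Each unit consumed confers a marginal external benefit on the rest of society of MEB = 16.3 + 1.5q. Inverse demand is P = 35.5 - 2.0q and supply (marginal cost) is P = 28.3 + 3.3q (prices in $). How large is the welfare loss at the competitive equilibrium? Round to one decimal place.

DWL = $44.2

Market equilibrium (private): 28.3 + 3.3q = 35.5 - 2.0q → q_m = 1.3585.
Social marginal benefit = demand + MEB = 51.8 - 0.5q.
Set SMB = MC: 51.8 - 0.5q = 28.3 + 3.3q → q* = 6.1842.
Height of the DWL triangle at q_m is SMB(q_m) − MC(q_m) = MEB(q_m) = 18.3377.
DWL = ½ × 4.8257 × 18.3377 = 44.2461.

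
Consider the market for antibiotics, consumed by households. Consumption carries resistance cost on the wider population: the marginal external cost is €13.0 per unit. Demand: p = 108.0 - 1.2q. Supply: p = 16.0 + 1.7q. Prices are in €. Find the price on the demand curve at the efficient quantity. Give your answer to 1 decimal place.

P = €75.3

Social marginal benefit = demand − MEC = 95.0 - 1.2q.
Set SMB = MC: 95.0 - 1.2q = 16.0 + 1.7q → q* = 27.2414.
Consumer price on the demand curve at q*: 108.0 − 1.2×27.2414 = 75.3103.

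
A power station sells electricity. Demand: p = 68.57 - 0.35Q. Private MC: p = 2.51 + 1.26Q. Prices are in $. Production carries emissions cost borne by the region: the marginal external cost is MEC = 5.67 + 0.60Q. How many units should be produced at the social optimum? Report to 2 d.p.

Q* = 27.33

Social marginal cost = private MC + MEC = 8.18 + 1.86Q.
Set SMC = demand: 8.18 + 1.86Q = 68.57 - 0.35Q → Q* = 27.3258.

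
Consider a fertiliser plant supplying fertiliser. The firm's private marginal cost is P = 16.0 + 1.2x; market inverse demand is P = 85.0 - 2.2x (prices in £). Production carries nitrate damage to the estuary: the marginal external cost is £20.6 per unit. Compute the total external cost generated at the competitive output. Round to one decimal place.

Market equilibrium (private): 16.0 + 1.2x = 85.0 - 2.2x → x_m = 20.2941.
Total external cost = MEC × x_m = 20.6 × 20.2941 = 418.0585.

£418.1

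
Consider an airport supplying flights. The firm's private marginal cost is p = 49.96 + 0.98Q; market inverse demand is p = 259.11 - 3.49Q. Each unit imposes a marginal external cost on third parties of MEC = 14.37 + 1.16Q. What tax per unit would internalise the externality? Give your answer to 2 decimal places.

Social marginal cost = private MC + MEC = 64.33 + 2.14Q.
Set SMC = demand: 64.33 + 2.14Q = 259.11 - 3.49Q → Q* = 34.5968.
The Pigouvian tax equals MEC at Q*: 14.37 + 1.16×34.5968 = 54.5023.

tax = 54.50 per unit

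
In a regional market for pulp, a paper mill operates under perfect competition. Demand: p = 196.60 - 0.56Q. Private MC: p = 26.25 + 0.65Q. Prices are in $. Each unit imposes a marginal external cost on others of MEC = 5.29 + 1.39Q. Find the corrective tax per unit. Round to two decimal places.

Social marginal cost = private MC + MEC = 31.54 + 2.04Q.
Set SMC = demand: 31.54 + 2.04Q = 196.60 - 0.56Q → Q* = 63.4846.
The Pigouvian tax equals MEC at Q*: 5.29 + 1.39×63.4846 = 93.5336.

tax = $93.53 per unit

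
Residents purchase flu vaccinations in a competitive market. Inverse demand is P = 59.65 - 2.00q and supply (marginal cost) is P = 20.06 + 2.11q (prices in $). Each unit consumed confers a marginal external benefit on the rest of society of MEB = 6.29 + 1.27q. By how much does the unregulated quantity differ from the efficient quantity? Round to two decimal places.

6.52 units

Market equilibrium (private): 20.06 + 2.11q = 59.65 - 2.00q → q_m = 9.6326.
Social marginal benefit = demand + MEB = 65.94 - 0.73q.
Set SMB = MC: 65.94 - 0.73q = 20.06 + 2.11q → q* = 16.1549.
Gap = |9.6326 − 16.1549| = 6.5223.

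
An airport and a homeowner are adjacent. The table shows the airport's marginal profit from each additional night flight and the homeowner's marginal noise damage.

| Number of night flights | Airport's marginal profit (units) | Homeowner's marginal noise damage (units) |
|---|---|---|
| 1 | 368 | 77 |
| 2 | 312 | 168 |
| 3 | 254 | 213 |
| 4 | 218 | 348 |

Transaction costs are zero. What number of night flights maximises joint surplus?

Bargaining reaches the level where marginal profit last exceeds marginal noise damage.
That holds through level 3 (254 ≥ 213) but not at 4 (218 < 348).

3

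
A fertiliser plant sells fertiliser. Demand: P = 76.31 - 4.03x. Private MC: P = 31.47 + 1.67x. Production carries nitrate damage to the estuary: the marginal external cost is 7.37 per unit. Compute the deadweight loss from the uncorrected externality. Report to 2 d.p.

Market equilibrium (private): 31.47 + 1.67x = 76.31 - 4.03x → x_m = 7.8667.
Social marginal cost = private MC + MEC = 38.84 + 1.67x.
Set SMC = demand: 38.84 + 1.67x = 76.31 - 4.03x → x* = 6.5737.
Height of the DWL triangle at x_m is SMC(x_m) − demand(x_m) = MEC(x_m) = 7.3700.
DWL = ½ × 1.2930 × 7.3700 = 4.7647.

DWL = 4.76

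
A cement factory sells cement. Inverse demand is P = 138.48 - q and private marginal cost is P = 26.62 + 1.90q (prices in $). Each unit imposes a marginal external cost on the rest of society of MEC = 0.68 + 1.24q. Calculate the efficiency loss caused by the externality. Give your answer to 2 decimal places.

DWL = $284.20

Market equilibrium (private): 26.62 + 1.90q = 138.48 - q → q_m = 38.5724.
Social marginal cost = private MC + MEC = 27.30 + 3.14q.
Set SMC = demand: 27.30 + 3.14q = 138.48 - q → q* = 26.8551.
The welfare-loss triangle has base |q_m − q*| and height MEC(q_m) (the vertical gap between SMC and demand is zero at q* and MEC at q_m).
DWL = ½ × 11.7173 × 48.5098 = 284.2019.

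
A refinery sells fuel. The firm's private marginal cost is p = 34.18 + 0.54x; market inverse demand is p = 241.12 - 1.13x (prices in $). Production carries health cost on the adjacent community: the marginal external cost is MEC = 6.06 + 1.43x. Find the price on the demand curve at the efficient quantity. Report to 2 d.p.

Social marginal cost = private MC + MEC = 40.24 + 1.97x.
Set SMC = demand: 40.24 + 1.97x = 241.12 - 1.13x → x* = 64.8000.
Consumer price on the demand curve at x*: 241.12 − 1.13×64.8000 = 167.8960.

P = $167.90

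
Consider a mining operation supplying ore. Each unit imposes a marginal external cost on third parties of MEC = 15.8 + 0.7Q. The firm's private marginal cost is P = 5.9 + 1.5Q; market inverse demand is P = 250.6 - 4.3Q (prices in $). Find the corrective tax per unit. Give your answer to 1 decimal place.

Social marginal cost = private MC + MEC = 21.7 + 2.2Q.
Set SMC = demand: 21.7 + 2.2Q = 250.6 - 4.3Q → Q* = 35.2154.
The Pigouvian tax equals MEC at Q*: 15.8 + 0.7×35.2154 = 40.4508.

tax = $40.5 per unit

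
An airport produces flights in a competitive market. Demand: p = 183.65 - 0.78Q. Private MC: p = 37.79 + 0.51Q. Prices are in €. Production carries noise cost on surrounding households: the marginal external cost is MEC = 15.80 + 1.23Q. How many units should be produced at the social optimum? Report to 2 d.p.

Q* = 51.61

Social marginal cost = private MC + MEC = 53.59 + 1.74Q.
Set SMC = demand: 53.59 + 1.74Q = 183.65 - 0.78Q → Q* = 51.6111.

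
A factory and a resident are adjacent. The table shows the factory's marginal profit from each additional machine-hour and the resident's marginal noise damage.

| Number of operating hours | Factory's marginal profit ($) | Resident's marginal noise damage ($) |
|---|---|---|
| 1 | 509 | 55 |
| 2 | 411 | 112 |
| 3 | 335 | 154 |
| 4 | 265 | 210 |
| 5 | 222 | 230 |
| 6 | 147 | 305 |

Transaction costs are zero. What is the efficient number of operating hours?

4

Bargaining reaches the level where marginal profit last exceeds marginal noise damage.
That holds through level 4 (265 ≥ 210) but not at 5 (222 < 230).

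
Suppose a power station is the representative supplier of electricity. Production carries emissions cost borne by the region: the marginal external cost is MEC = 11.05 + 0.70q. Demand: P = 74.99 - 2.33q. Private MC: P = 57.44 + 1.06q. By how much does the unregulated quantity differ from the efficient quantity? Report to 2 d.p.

3.59 units

Market equilibrium (private): 57.44 + 1.06q = 74.99 - 2.33q → q_m = 5.1770.
Social marginal cost = private MC + MEC = 68.49 + 1.76q.
Set SMC = demand: 68.49 + 1.76q = 74.99 - 2.33q → q* = 1.5892.
Gap = |5.1770 − 1.5892| = 3.5878.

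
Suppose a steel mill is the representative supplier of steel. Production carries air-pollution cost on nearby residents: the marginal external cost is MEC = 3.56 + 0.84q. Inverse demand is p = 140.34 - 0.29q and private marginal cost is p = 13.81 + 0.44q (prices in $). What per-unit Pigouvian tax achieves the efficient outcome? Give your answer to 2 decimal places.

tax = $69.35 per unit

Social marginal cost = private MC + MEC = 17.37 + 1.28q.
Set SMC = demand: 17.37 + 1.28q = 140.34 - 0.29q → q* = 78.3248.
The Pigouvian tax equals MEC at q*: 3.56 + 0.84×78.3248 = 69.3528.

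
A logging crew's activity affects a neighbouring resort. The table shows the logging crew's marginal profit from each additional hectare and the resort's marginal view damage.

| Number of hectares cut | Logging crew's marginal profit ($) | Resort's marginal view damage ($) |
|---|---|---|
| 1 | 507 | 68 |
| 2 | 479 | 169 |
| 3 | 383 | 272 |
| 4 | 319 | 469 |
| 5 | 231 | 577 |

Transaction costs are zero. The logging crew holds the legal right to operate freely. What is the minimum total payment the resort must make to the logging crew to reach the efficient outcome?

Left alone the logging crew would choose level 5 (marginal profit stays positive).
Efficient level: k* = 3 (marginal profit ≥ marginal view damage through 3).
The resort must at least cover the logging crew's forgone profit from cutting 5→3: 319 + 231 = 550.

$550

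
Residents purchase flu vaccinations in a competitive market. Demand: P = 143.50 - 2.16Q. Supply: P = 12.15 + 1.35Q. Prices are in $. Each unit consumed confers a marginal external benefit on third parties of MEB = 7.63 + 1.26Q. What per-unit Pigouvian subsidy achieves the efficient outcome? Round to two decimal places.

Social marginal benefit = demand + MEB = 151.13 - 0.90Q.
Set SMB = MC: 151.13 - 0.90Q = 12.15 + 1.35Q → Q* = 61.7689.
The Pigouvian subsidy equals MEB at Q*: 7.63 + 1.26×61.7689 = 85.4588.

subsidy = $85.46 per unit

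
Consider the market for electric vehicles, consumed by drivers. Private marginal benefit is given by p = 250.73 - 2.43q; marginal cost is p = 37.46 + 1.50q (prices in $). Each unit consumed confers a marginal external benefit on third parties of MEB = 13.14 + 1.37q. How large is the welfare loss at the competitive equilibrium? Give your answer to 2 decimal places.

Market equilibrium (private): 37.46 + 1.50q = 250.73 - 2.43q → q_m = 54.2672.
Social marginal benefit = demand + MEB = 263.87 - 1.06q.
Set SMB = MC: 263.87 - 1.06q = 37.46 + 1.50q → q* = 88.4414.
The loss is the area between SMB and MC from q* to q_m; with linear curves that's a triangle of height MEB(q_m).
DWL = ½ × 34.1742 × 87.4860 = 1494.8820.

DWL = $1494.88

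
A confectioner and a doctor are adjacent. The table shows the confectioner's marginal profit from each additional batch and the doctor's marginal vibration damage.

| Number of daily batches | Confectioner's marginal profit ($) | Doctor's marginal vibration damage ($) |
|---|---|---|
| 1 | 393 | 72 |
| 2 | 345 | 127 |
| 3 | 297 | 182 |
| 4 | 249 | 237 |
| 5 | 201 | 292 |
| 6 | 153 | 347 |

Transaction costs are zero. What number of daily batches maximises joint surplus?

Bargaining reaches the level where marginal profit last exceeds marginal vibration damage.
That holds through level 4 (249 ≥ 237) but not at 5 (201 < 292).

4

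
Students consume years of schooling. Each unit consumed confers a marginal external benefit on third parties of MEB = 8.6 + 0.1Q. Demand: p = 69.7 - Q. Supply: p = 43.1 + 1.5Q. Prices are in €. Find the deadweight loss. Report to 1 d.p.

DWL = €19.5

Market equilibrium (private): 43.1 + 1.5Q = 69.7 - Q → Q_m = 10.6400.
Social marginal benefit = demand + MEB = 78.3 - 0.9Q.
Set SMB = MC: 78.3 - 0.9Q = 43.1 + 1.5Q → Q* = 14.6667.
Height of the DWL triangle at Q_m is SMB(Q_m) − MC(Q_m) = MEB(Q_m) = 9.6640.
DWL = ½ × 4.0267 × 9.6640 = 19.4570.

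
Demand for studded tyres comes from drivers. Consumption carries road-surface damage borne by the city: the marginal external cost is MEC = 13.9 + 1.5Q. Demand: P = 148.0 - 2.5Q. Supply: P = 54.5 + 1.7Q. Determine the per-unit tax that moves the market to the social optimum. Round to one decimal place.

tax = 34.8 per unit

Social marginal benefit = demand − MEC = 134.1 - 4.0Q.
Set SMB = MC: 134.1 - 4.0Q = 54.5 + 1.7Q → Q* = 13.9649.
The Pigouvian tax equals MEC at Q*: 13.9 + 1.5×13.9649 = 34.8474.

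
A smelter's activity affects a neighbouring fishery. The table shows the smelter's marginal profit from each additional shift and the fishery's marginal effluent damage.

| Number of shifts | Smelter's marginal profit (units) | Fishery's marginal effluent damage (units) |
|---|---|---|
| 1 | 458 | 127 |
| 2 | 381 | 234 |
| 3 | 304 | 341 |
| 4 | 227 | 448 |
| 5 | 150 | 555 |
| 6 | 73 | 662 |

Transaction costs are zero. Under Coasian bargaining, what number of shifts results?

2

Bargaining reaches the level where marginal profit last exceeds marginal effluent damage.
That holds through level 2 (381 ≥ 234) but not at 3 (304 < 341).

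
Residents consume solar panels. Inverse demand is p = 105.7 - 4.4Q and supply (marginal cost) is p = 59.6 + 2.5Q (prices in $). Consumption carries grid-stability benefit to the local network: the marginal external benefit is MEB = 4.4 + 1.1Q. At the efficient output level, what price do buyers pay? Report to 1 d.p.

P = $67.4

Social marginal benefit = demand + MEB = 110.1 - 3.3Q.
Set SMB = MC: 110.1 - 3.3Q = 59.6 + 2.5Q → Q* = 8.7069.
Consumer price on the demand curve at Q*: 105.7 − 4.4×8.7069 = 67.3896.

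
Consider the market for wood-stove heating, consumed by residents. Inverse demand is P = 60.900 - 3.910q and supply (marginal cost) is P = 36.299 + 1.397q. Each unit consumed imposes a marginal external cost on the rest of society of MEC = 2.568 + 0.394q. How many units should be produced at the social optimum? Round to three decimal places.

Social marginal benefit = demand − MEC = 58.332 - 4.304q.
Set SMB = MC: 58.332 - 4.304q = 36.299 + 1.397q → q* = 3.8648.

q* = 3.865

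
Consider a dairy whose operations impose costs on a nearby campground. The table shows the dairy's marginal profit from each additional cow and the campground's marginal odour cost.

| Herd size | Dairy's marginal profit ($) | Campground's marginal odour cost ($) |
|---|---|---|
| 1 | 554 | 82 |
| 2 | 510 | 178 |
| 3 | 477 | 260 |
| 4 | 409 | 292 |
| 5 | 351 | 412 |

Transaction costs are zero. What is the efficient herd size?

Bargaining reaches the level where marginal profit last exceeds marginal odour cost.
That holds through level 4 (409 ≥ 292) but not at 5 (351 < 412).

4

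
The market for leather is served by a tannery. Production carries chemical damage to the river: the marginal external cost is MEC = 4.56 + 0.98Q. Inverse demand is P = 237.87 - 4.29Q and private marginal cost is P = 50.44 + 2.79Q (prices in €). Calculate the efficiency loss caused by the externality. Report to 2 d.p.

Market equilibrium (private): 50.44 + 2.79Q = 237.87 - 4.29Q → Q_m = 26.4732.
Social marginal cost = private MC + MEC = 55.00 + 3.77Q.
Set SMC = demand: 55.00 + 3.77Q = 237.87 - 4.29Q → Q* = 22.6886.
Height of the DWL triangle at Q_m is SMC(Q_m) − demand(Q_m) = MEC(Q_m) = 30.5037.
DWL = ½ × 3.7846 × 30.5037 = 57.7222.

DWL = €57.72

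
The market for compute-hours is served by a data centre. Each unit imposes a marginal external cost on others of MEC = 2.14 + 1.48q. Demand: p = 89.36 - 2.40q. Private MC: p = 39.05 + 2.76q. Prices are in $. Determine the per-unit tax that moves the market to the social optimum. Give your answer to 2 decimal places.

Social marginal cost = private MC + MEC = 41.19 + 4.24q.
Set SMC = demand: 41.19 + 4.24q = 89.36 - 2.40q → q* = 7.2545.
The Pigouvian tax equals MEC at q*: 2.14 + 1.48×7.2545 = 12.8767.

tax = $12.88 per unit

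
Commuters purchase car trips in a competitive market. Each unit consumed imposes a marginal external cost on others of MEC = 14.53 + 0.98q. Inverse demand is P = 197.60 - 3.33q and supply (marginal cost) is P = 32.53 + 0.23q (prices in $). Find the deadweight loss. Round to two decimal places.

DWL = $396.09

Market equilibrium (private): 32.53 + 0.23q = 197.60 - 3.33q → q_m = 46.3680.
Social marginal benefit = demand − MEC = 183.07 - 4.31q.
Set SMB = MC: 183.07 - 4.31q = 32.53 + 0.23q → q* = 33.1586.
Between q* and q_m the wedge MC − SMB runs linearly from 0 to MEC(q_m), so the loss is a triangle.
DWL = ½ × 13.2094 × 59.9706 = 396.0878.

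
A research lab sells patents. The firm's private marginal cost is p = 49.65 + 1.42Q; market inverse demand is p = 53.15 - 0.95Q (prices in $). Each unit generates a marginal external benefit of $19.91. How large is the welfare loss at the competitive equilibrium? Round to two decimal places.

Market equilibrium (private): 49.65 + 1.42Q = 53.15 - 0.95Q → Q_m = 1.4768.
Social marginal cost = private MC − MEB = 29.74 + 1.42Q.
Set SMC = demand: 29.74 + 1.42Q = 53.15 - 0.95Q → Q* = 9.8776.
Between Q* and Q_m the wedge demand − SMC runs linearly from 0 to MEB(Q_m), so the loss is a triangle.
DWL = ½ × 8.4008 × 19.9100 = 83.6300.

DWL = $83.63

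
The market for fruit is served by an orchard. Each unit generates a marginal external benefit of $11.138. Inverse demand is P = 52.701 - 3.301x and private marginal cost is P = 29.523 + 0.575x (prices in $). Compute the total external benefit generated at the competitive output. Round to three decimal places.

Market equilibrium (private): 29.523 + 0.575x = 52.701 - 3.301x → x_m = 5.9799.
Total external benefit = MEB × x_m = 11.138 × 5.9799 = 66.6041.

$66.604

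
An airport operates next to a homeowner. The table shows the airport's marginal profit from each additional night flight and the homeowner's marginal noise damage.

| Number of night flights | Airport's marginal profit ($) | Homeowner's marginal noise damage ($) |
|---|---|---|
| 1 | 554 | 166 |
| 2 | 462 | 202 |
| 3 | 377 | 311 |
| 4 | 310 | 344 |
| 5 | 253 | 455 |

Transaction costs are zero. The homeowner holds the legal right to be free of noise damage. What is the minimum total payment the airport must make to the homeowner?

Efficient level: marginal profit ≥ marginal noise damage through level 3, so k* = 3.
With the homeowner holding the right, the airport must at least compensate total damage at k*: 166 + 202 + 311 = 679.

$679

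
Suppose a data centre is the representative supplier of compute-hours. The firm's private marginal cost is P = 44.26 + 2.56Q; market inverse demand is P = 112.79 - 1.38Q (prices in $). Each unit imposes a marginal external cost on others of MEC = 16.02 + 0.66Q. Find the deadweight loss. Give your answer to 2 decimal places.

Market equilibrium (private): 44.26 + 2.56Q = 112.79 - 1.38Q → Q_m = 17.3934.
Social marginal cost = private MC + MEC = 60.28 + 3.22Q.
Set SMC = demand: 60.28 + 3.22Q = 112.79 - 1.38Q → Q* = 11.4152.
The loss is the area between SMC and demand from Q* to Q_m; with linear curves that's a triangle of height MEC(Q_m).
DWL = ½ × 5.9782 × 27.4996 = 82.1991.

DWL = $82.20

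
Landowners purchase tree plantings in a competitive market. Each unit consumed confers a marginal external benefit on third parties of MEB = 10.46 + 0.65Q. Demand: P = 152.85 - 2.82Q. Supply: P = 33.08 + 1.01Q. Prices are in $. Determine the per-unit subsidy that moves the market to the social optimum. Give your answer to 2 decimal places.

subsidy = $37.08 per unit

Social marginal benefit = demand + MEB = 163.31 - 2.17Q.
Set SMB = MC: 163.31 - 2.17Q = 33.08 + 1.01Q → Q* = 40.9528.
The Pigouvian subsidy equals MEB at Q*: 10.46 + 0.65×40.9528 = 37.0793.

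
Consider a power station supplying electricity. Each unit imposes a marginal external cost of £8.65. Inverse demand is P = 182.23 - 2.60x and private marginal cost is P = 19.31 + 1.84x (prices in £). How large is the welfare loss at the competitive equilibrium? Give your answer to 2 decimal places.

DWL = £8.43

Market equilibrium (private): 19.31 + 1.84x = 182.23 - 2.60x → x_m = 36.6937.
Social marginal cost = private MC + MEC = 27.96 + 1.84x.
Set SMC = demand: 27.96 + 1.84x = 182.23 - 2.60x → x* = 34.7455.
The welfare-loss triangle has base |x_m − x*| and height MEC(x_m) (the vertical gap between SMC and demand is zero at x* and MEC at x_m).
DWL = ½ × 1.9482 × 8.6500 = 8.4260.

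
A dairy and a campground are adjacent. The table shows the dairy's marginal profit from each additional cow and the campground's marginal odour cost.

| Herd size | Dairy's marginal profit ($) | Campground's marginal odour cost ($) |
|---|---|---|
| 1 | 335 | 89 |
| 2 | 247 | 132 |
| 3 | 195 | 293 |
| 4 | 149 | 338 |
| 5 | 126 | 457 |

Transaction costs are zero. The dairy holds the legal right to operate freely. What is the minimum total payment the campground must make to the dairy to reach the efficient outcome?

Left alone the dairy would choose level 5 (marginal profit stays positive).
Efficient level: k* = 2 (marginal profit ≥ marginal odour cost through 2).
The campground must at least cover the dairy's forgone profit from cutting 5→2: 195 + 149 + 126 = 470.

$470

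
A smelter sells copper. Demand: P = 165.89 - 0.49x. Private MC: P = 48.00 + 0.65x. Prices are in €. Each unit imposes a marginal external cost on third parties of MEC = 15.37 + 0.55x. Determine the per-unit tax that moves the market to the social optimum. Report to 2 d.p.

Social marginal cost = private MC + MEC = 63.37 + 1.20x.
Set SMC = demand: 63.37 + 1.20x = 165.89 - 0.49x → x* = 60.6627.
The Pigouvian tax equals MEC at x*: 15.37 + 0.55×60.6627 = 48.7345.

tax = €48.73 per unit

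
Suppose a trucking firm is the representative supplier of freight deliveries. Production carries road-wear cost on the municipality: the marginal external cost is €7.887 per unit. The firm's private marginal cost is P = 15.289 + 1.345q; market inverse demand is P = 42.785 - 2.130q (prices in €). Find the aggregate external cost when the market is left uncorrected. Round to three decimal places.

€62.406

Market equilibrium (private): 15.289 + 1.345q = 42.785 - 2.130q → q_m = 7.9125.
Total external cost = MEC × q_m = 7.887 × 7.9125 = 62.4059.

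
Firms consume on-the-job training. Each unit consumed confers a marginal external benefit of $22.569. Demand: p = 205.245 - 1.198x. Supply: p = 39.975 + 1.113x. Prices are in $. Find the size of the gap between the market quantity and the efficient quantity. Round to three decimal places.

Market equilibrium (private): 39.975 + 1.113x = 205.245 - 1.198x → x_m = 71.5145.
Social marginal benefit = demand + MEB = 227.814 - 1.198x.
Set SMB = MC: 227.814 - 1.198x = 39.975 + 1.113x → x* = 81.2804.
Gap = |71.5145 − 81.2804| = 9.7659.

9.766 units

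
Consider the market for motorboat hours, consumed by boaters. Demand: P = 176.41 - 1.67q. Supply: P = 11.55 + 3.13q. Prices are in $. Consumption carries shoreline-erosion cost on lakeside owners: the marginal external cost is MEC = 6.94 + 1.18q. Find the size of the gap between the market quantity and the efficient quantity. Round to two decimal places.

Market equilibrium (private): 11.55 + 3.13q = 176.41 - 1.67q → q_m = 34.3458.
Social marginal benefit = demand − MEC = 169.47 - 2.85q.
Set SMB = MC: 169.47 - 2.85q = 11.55 + 3.13q → q* = 26.4080.
Gap = |34.3458 − 26.4080| = 7.9378.

7.94 units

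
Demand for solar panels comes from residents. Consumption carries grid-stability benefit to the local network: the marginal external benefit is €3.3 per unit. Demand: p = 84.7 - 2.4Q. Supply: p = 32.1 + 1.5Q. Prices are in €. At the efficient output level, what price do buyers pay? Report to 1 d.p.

P = €50.3

Social marginal benefit = demand + MEB = 88.0 - 2.4Q.
Set SMB = MC: 88.0 - 2.4Q = 32.1 + 1.5Q → Q* = 14.3333.
Consumer price on the demand curve at Q*: 84.7 − 2.4×14.3333 = 50.3001.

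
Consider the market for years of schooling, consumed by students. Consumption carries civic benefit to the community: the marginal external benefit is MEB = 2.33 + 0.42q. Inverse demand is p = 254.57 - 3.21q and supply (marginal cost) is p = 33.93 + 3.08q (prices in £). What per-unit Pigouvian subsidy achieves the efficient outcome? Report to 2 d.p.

subsidy = £18.28 per unit

Social marginal benefit = demand + MEB = 256.90 - 2.79q.
Set SMB = MC: 256.90 - 2.79q = 33.93 + 3.08q → q* = 37.9847.
The Pigouvian subsidy equals MEB at q*: 2.33 + 0.42×37.9847 = 18.2836.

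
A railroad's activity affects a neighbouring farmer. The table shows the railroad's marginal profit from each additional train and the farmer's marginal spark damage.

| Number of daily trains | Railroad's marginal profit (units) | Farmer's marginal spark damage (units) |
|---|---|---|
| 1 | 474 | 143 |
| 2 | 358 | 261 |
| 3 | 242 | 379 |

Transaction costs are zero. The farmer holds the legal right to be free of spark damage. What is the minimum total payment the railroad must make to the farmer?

Efficient level: marginal profit ≥ marginal spark damage through level 2, so k* = 2.
With the farmer holding the right, the railroad must at least compensate total damage at k*: 143 + 261 = 404.

404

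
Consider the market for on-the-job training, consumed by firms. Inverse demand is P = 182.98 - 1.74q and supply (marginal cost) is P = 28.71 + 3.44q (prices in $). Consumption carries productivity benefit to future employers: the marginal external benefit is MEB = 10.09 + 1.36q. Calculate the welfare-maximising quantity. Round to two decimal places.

q* = 43.03

Social marginal benefit = demand + MEB = 193.07 - 0.38q.
Set SMB = MC: 193.07 - 0.38q = 28.71 + 3.44q → q* = 43.0262.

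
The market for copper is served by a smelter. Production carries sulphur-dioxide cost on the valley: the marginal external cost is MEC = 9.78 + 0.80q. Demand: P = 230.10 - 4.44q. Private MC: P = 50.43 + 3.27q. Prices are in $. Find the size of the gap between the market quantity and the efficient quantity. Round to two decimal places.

3.34 units

Market equilibrium (private): 50.43 + 3.27q = 230.10 - 4.44q → q_m = 23.3035.
Social marginal cost = private MC + MEC = 60.21 + 4.07q.
Set SMC = demand: 60.21 + 4.07q = 230.10 - 4.44q → q* = 19.9636.
Gap = |23.3035 − 19.9636| = 3.3399.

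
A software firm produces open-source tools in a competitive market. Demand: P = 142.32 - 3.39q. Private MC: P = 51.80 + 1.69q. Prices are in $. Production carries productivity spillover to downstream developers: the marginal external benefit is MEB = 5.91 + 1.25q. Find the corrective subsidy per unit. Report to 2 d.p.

Social marginal cost = private MC − MEB = 45.89 + 0.44q.
Set SMC = demand: 45.89 + 0.44q = 142.32 - 3.39q → q* = 25.1775.
The Pigouvian subsidy equals MEB at q*: 5.91 + 1.25×25.1775 = 37.3819.

subsidy = $37.38 per unit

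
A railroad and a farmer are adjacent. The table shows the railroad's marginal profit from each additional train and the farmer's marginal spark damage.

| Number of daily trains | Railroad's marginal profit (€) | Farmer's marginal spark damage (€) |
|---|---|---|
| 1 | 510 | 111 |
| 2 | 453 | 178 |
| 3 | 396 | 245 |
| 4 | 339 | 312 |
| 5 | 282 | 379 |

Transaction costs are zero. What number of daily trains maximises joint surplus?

4

Bargaining reaches the level where marginal profit last exceeds marginal spark damage.
That holds through level 4 (339 ≥ 312) but not at 5 (282 < 379).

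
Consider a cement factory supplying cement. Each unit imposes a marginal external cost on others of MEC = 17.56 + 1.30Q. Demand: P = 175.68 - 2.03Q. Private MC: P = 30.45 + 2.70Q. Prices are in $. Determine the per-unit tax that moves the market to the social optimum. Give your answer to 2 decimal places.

Social marginal cost = private MC + MEC = 48.01 + 4.00Q.
Set SMC = demand: 48.01 + 4.00Q = 175.68 - 2.03Q → Q* = 21.1725.
The Pigouvian tax equals MEC at Q*: 17.56 + 1.30×21.1725 = 45.0843.

tax = $45.08 per unit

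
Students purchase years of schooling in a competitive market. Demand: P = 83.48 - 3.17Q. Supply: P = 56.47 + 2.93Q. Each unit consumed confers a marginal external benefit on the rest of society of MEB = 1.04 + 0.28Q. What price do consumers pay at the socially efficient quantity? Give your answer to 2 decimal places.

Social marginal benefit = demand + MEB = 84.52 - 2.89Q.
Set SMB = MC: 84.52 - 2.89Q = 56.47 + 2.93Q → Q* = 4.8196.
Consumer price on the demand curve at Q*: 83.48 − 3.17×4.8196 = 68.2019.

P = 68.20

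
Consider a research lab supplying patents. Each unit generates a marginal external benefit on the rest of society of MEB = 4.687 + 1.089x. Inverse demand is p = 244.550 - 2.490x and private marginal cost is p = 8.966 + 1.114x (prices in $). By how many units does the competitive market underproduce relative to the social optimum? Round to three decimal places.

30.168 units

Market equilibrium (private): 8.966 + 1.114x = 244.550 - 2.490x → x_m = 65.3674.
Social marginal cost = private MC − MEB = 4.279 + 0.025x.
Set SMC = demand: 4.279 + 0.025x = 244.550 - 2.490x → x* = 95.5352.
Gap = |65.3674 − 95.5352| = 30.1678.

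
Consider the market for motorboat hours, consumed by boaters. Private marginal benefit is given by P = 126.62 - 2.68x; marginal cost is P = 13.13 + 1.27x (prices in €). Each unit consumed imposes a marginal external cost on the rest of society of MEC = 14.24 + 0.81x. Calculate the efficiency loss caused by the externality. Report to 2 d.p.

Market equilibrium (private): 13.13 + 1.27x = 126.62 - 2.68x → x_m = 28.7316.
Social marginal benefit = demand − MEC = 112.38 - 3.49x.
Set SMB = MC: 112.38 - 3.49x = 13.13 + 1.27x → x* = 20.8508.
The loss is the area between SMB and MC from x* to x_m; with linear curves that's a triangle of height MEC(x_m).
DWL = ½ × 7.8808 × 37.5126 = 147.8146.

DWL = €147.81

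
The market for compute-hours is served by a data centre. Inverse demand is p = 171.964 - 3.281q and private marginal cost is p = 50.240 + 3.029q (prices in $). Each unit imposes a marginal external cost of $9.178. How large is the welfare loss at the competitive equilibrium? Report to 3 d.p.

Market equilibrium (private): 50.240 + 3.029q = 171.964 - 3.281q → q_m = 19.2906.
Social marginal cost = private MC + MEC = 59.418 + 3.029q.
Set SMC = demand: 59.418 + 3.029q = 171.964 - 3.281q → q* = 17.8361.
The welfare-loss triangle has base |q_m − q*| and height MEC(q_m) (the vertical gap between SMC and demand is zero at q* and MEC at q_m).
DWL = ½ × 1.4545 × 9.1780 = 6.6747.

DWL = $6.675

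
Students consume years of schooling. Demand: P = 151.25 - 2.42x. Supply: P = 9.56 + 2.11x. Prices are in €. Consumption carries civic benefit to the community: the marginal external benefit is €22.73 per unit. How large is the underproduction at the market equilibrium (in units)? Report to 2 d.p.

Market equilibrium (private): 9.56 + 2.11x = 151.25 - 2.42x → x_m = 31.2781.
Social marginal benefit = demand + MEB = 173.98 - 2.42x.
Set SMB = MC: 173.98 - 2.42x = 9.56 + 2.11x → x* = 36.2958.
Gap = |31.2781 − 36.2958| = 5.0177.

5.02 units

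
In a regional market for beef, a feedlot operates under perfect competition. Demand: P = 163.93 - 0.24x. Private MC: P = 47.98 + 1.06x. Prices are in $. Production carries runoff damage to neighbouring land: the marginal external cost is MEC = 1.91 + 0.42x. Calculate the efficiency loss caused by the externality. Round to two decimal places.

Market equilibrium (private): 47.98 + 1.06x = 163.93 - 0.24x → x_m = 89.1923.
Social marginal cost = private MC + MEC = 49.89 + 1.48x.
Set SMC = demand: 49.89 + 1.48x = 163.93 - 0.24x → x* = 66.3023.
Height of the DWL triangle at x_m is SMC(x_m) − demand(x_m) = MEC(x_m) = 39.3708.
DWL = ½ × 22.8900 × 39.3708 = 450.5988.

DWL = $450.60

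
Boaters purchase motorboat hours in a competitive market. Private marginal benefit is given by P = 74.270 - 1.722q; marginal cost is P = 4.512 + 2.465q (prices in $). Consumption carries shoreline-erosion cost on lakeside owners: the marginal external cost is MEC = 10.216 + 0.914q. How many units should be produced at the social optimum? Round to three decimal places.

Social marginal benefit = demand − MEC = 64.054 - 2.636q.
Set SMB = MC: 64.054 - 2.636q = 4.512 + 2.465q → q* = 11.6726.

q* = 11.673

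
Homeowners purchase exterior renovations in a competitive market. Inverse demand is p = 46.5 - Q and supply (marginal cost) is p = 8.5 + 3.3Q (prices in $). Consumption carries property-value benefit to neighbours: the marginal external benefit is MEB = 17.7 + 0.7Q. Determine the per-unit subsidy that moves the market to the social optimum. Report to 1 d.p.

Social marginal benefit = demand + MEB = 64.2 - 0.3Q.
Set SMB = MC: 64.2 - 0.3Q = 8.5 + 3.3Q → Q* = 15.4722.
The Pigouvian subsidy equals MEB at Q*: 17.7 + 0.7×15.4722 = 28.5305.

subsidy = $28.5 per unit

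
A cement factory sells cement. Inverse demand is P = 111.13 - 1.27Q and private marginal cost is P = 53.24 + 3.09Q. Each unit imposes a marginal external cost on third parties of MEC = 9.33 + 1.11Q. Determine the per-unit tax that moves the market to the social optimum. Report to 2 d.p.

tax = 19.18 per unit

Social marginal cost = private MC + MEC = 62.57 + 4.20Q.
Set SMC = demand: 62.57 + 4.20Q = 111.13 - 1.27Q → Q* = 8.8775.
The Pigouvian tax equals MEC at Q*: 9.33 + 1.11×8.8775 = 19.1840.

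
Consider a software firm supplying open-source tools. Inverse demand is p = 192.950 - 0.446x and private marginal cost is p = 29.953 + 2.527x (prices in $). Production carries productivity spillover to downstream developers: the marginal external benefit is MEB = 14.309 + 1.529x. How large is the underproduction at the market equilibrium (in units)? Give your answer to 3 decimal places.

Market equilibrium (private): 29.953 + 2.527x = 192.950 - 0.446x → x_m = 54.8258.
Social marginal cost = private MC − MEB = 15.644 + 0.998x.
Set SMC = demand: 15.644 + 0.998x = 192.950 - 0.446x → x* = 122.7881.
Gap = |54.8258 − 122.7881| = 67.9623.

67.962 units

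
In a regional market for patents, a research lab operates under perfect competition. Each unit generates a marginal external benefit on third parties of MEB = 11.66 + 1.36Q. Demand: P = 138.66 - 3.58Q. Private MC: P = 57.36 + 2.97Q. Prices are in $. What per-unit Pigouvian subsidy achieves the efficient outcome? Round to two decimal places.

subsidy = $36.02 per unit

Social marginal cost = private MC − MEB = 45.70 + 1.61Q.
Set SMC = demand: 45.70 + 1.61Q = 138.66 - 3.58Q → Q* = 17.9114.
The Pigouvian subsidy equals MEB at Q*: 11.66 + 1.36×17.9114 = 36.0195.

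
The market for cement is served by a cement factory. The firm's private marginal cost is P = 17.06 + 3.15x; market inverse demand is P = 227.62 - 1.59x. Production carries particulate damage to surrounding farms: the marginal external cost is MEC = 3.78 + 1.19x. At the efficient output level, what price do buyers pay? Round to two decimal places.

P = 172.18

Social marginal cost = private MC + MEC = 20.84 + 4.34x.
Set SMC = demand: 20.84 + 4.34x = 227.62 - 1.59x → x* = 34.8702.
Consumer price on the demand curve at x*: 227.62 − 1.59×34.8702 = 172.1764.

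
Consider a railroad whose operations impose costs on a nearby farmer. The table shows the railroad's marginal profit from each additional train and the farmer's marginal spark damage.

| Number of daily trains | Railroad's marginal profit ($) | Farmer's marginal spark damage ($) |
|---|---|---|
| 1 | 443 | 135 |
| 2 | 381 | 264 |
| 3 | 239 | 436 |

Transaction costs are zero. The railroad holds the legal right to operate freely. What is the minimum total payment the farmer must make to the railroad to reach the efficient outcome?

$239

Left alone the railroad would choose level 3 (marginal profit stays positive).
Efficient level: k* = 2 (marginal profit ≥ marginal spark damage through 2).
The farmer must at least cover the railroad's forgone profit from cutting 3→2: 239 = 239.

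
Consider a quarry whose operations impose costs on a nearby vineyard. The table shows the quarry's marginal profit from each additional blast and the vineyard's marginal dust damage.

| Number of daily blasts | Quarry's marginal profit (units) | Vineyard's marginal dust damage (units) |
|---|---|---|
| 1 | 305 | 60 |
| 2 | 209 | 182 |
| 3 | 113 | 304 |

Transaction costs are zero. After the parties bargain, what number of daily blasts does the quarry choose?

Bargaining reaches the level where marginal profit last exceeds marginal dust damage.
That holds through level 2 (209 ≥ 182) but not at 3 (113 < 304).

2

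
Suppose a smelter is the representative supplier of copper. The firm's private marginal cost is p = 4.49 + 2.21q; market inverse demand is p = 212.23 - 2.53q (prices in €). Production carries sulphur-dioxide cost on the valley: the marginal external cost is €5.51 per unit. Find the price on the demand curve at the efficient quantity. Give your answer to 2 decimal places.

P = €104.29

Social marginal cost = private MC + MEC = 10.00 + 2.21q.
Set SMC = demand: 10.00 + 2.21q = 212.23 - 2.53q → q* = 42.6646.
Consumer price on the demand curve at q*: 212.23 − 2.53×42.6646 = 104.2886.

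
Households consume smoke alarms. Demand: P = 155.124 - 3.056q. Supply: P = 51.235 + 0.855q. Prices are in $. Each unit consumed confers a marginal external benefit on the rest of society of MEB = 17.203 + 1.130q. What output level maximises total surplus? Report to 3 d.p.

Social marginal benefit = demand + MEB = 172.327 - 1.926q.
Set SMB = MC: 172.327 - 1.926q = 51.235 + 0.855q → q* = 43.5426.

q* = 43.543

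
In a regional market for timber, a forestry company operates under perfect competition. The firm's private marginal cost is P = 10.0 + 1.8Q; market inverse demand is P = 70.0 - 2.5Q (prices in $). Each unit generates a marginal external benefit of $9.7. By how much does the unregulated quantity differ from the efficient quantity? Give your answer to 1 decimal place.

Market equilibrium (private): 10.0 + 1.8Q = 70.0 - 2.5Q → Q_m = 13.9535.
Social marginal cost = private MC − MEB = 0.3 + 1.8Q.
Set SMC = demand: 0.3 + 1.8Q = 70.0 - 2.5Q → Q* = 16.2093.
Gap = |13.9535 − 16.2093| = 2.2558.

2.3 units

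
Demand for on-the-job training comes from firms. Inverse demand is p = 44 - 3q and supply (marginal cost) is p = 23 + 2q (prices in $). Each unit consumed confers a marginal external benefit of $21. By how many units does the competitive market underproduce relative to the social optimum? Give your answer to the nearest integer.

Market equilibrium (private): 23 + 2q = 44 - 3q → q_m = 4.2000.
Social marginal benefit = demand + MEB = 65 - 3q.
Set SMB = MC: 65 - 3q = 23 + 2q → q* = 8.4000.
Gap = |4.2000 − 8.4000| = 4.2000.

4 units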